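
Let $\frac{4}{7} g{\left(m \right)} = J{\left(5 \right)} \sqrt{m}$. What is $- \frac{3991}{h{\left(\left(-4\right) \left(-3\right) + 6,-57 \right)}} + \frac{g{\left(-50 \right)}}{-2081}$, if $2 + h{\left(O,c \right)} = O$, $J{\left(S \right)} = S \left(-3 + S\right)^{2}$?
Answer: $- \frac{3991}{16} - \frac{175 i \sqrt{2}}{2081} \approx -249.44 - 0.11893 i$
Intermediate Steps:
$h{\left(O,c \right)} = -2 + O$
$g{\left(m \right)} = 35 \sqrt{m}$ ($g{\left(m \right)} = \frac{7 \cdot 5 \left(-3 + 5\right)^{2} \sqrt{m}}{4} = \frac{7 \cdot 5 \cdot 2^{2} \sqrt{m}}{4} = \frac{7 \cdot 5 \cdot 4 \sqrt{m}}{4} = \frac{7 \cdot 20 \sqrt{m}}{4} = 35 \sqrt{m}$)
$- \frac{3991}{h{\left(\left(-4\right) \left(-3\right) + 6,-57 \right)}} + \frac{g{\left(-50 \right)}}{-2081} = - \frac{3991}{-2 + \left(\left(-4\right) \left(-3\right) + 6\right)} + \frac{35 \sqrt{-50}}{-2081} = - \frac{3991}{-2 + \left(12 + 6\right)} + 35 \cdot 5 i \sqrt{2} \left(- \frac{1}{2081}\right) = - \frac{3991}{-2 + 18} + 175 i \sqrt{2} \left(- \frac{1}{2081}\right) = - \frac{3991}{16} - \frac{175 i \sqrt{2}}{2081}$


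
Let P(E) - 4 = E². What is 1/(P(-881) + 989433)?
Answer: 1/1765598 ≈ 5.6638e-7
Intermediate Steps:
P(E) = 4 + E²
1/(P(-881) + 989433) = 1/((4 + (-881)²) + 989433) = 1/((4 + 776161) + 989433) = 1/(776165 + 989433) = 1/1765598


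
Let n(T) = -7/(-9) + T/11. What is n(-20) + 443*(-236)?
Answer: -10350355/99 ≈ -1.0455e+5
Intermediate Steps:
n(T) = 7/9 + T/11 (n(T) = -7*(-1/9) + T*(1/11) = 7/9 + T/11)
n(-20) + 443*(-236) = (7/9 + (1/11)*(-20)) + 443*(-236) = (7/9 - 20/11) - 104548 = -103/99 - 104548 = -10350355/99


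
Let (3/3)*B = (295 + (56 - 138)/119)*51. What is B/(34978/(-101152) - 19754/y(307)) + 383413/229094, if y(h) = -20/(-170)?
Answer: 7191565045148369/4539519107493678 ≈ 1.5842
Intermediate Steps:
y(h) = 2/17 (y(h) = -20*(-1/170) = 2/17)
B = 105069/7 (B = (295 + (56 - 138)/119)*51 = (295 - 82*1/119)*51 = (295 - 82/119)*51 = (35023/119)*51 = 105069/7 ≈ 15010.)
B/(34978/(-101152) - 19754/y(307)) + 383413/229094 = 105069/(7*(34978/(-101152) - 19754/2/17)) + 383413/229094 = 105069/(7*(34978*(-1/101152) - 19754*17/2)) + 383413*(1/229094) = 105069/(7*(-17489/50576 - 167909)) + 383413/229094 = 105069/(7*(-8492183073/50576)) + 383413/229094 = (105069/7)*(-50576/8492183073) + 383413/229094 = -1771323248/19815093837 + 383413/229094 = 7191565045148369/4539519107493678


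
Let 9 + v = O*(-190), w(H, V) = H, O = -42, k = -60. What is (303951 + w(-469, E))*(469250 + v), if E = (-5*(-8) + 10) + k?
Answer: 144827983522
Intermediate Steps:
E = -10 (E = (-5*(-8) + 10) - 60 = (40 + 10) - 60 = 50 - 60 = -10)
v = 7971 (v = -9 - 42*(-190) = -9 + 7980 = 7971)
(303951 + w(-469, E))*(469250 + v) = (303951 - 469)*(469250 + 7971) = 303482*477221 = 144827983522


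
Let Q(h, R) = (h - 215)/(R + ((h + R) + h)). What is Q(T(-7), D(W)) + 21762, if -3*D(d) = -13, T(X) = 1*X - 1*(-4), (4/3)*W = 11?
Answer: 86721/4 ≈ 21680.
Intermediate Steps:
W = 33/4 (W = (¾)*11 = 33/4 ≈ 8.2500)
T(X) = 4 + X (T(X) = X + 4 = 4 + X)
D(d) = 13/3 (D(d) = -⅓*(-13) = 13/3)
Q(h, R) = (-215 + h)/(2*R + 2*h) (Q(h, R) = (-215 + h)/(R + ((R + h) + h)) = (-215 + h)/(R + (R + 2*h)) = (-215 + h)/(2*R + 2*h))
Q(T(-7), D(W)) + 21762 = (-215 + (4 - 7))/(2*(13/3 + (4 - 7))) + 21762 = (-215 - 3)/(2*(13/3 - 3)) + 21762 = (½)*(-218)/(4/3) + 21762 = (½)*(¾)*(-218) + 21762 = -327/4 + 21762 = 86721/4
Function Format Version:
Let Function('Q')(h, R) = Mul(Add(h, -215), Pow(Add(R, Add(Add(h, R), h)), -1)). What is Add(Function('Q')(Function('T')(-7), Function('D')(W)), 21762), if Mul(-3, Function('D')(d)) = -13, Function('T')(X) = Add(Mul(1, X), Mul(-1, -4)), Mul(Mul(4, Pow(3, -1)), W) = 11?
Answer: Rational(86721, 4) ≈ 21680.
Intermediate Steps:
W = Rational(33, 4) (W = Mul(Rational(3, 4), 11) = Rational(33, 4) ≈ 8.2500)
Function('T')(X) = Add(4, X) (Function('T')(X) = Add(X, 4) = Add(4, X))
Function('D')(d) = Rational(13, 3) (Function('D')(d) = Mul(Rational(-1, 3), -13) = Rational(13, 3))
Function('Q')(h, R) = Mul(Pow(Add(Mul(2, R), Mul(2, h)), -1), Add(-215, h)) (Function('Q')(h, R) = Mul(Add(-215, h), Pow(Add(R, Add(Add(R, h), h)), -1)) = Mul(Add(-215, h), Pow(Add(R, Add(R, Mul(2, h))), -1)) = Mul(Add(-215, h), Pow(Add(Mul(2, R), Mul(2, h)), -1)) = Mul(Pow(Add(Mul(2, R), Mul(2, h)), -1), Add(-215, h)))
Add(Function('Q')(Function('T')(-7), Function('D')(W)), 21762) = Add(Mul(Rational(1, 2), Pow(Add(Rational(13, 3), Add(4, -7)), -1), Add(-215, Add(4, -7))), 21762) = Add(Mul(Rational(1, 2), Pow(Add(Rational(13, 3), -3), -1), Add(-215, -3)), 21762) = Add(Mul(Rational(1, 2), Pow(Rational(4, 3), -1), -218), 21762) = Add(Mul(Rational(1, 2), Rational(3, 4), -218), 21762) = Add(Rational(-327, 4), 21762) = Rational(86721, 4)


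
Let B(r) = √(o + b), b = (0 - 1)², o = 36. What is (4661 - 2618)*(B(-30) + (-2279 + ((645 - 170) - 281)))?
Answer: -4259655 + 2043*√37 ≈ -4.2472e+6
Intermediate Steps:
b = 1 (b = (-1)² = 1)
B(r) = √37 (B(r) = √(36 + 1) = √37)
(4661 - 2618)*(B(-30) + (-2279 + ((645 - 170) - 281))) = (4661 - 2618)*(√37 + (-2279 + ((645 - 170) - 281))) = 2043*(√37 + (-2279 + (475 - 281))) = 2043*(√37 + (-2279 + 194)) = 2043*(√37 - 2085) = 2043*(-2085 + √37) = -4259655 + 2043*√37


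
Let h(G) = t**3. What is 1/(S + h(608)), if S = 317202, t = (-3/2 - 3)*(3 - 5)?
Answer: 1/317931 ≈ 3.1453e-6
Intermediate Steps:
t = 9 (t = (-3*1/2 - 3)*(-2) = (-3/2 - 3)*(-2) = -9/2*(-2) = 9)
h(G) = 729 (h(G) = 9**3 = 729)
1/(S + h(608)) = 1/(317202 + 729) = 1/317931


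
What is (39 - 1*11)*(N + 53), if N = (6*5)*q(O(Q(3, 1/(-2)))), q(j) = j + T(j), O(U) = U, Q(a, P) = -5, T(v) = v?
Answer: -6916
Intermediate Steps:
q(j) = 2*j (q(j) = j + j = 2*j)
N = -300 (N = (6*5)*(2*(-5)) = 30*(-10) = -300)
(39 - 1*11)*(N + 53) = (39 - 1*11)*(-300 + 53) = (39 - 11)*(-247) = 28*(-247) = -6916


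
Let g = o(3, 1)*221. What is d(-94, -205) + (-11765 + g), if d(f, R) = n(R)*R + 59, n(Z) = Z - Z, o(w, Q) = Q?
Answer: -11485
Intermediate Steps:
n(Z) = 0
g = 221 (g = 1*221 = 221)
d(f, R) = 59 (d(f, R) = 0*R + 59 = 0 + 59 = 59)
d(-94, -205) + (-11765 + g) = 59 + (-11765 + 221) = 59 - 11544 = -11485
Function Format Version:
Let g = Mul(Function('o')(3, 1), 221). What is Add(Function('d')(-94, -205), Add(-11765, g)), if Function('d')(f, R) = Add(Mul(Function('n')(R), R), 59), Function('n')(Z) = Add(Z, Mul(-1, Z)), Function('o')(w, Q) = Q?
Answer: -11485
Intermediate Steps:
Function('n')(Z) = 0
g = 221 (g = Mul(1, 221) = 221)
Function('d')(f, R) = 59 (Function('d')(f, R) = Add(Mul(0, R), 59) = Add(0, 59) = 59)
Add(Function('d')(-94, -205), Add(-11765, g)) = Add(59, Add(-11765, 221)) = Add(59, -11544) = -11485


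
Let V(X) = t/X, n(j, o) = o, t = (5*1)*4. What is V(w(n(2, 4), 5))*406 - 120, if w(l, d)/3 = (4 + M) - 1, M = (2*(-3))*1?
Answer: -9200/9 ≈ -1022.2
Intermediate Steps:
M = -6 (M = -6*1 = -6)
t = 20 (t = 5*4 = 20)
w(l, d) = -9 (w(l, d) = 3*((4 - 6) - 1) = 3*(-2 - 1) = 3*(-3) = -9)
V(X) = 20/X
V(w(n(2, 4), 5))*406 - 120 = (20/(-9))*406 - 120 = (20*(-1/9))*406 - 120 = -20/9*406 - 120 = -8120/9 - 120 = -9200/9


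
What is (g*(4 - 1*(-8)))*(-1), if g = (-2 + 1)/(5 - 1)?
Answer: 3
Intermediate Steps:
g = -¼ (g = -1/4 = -1*¼ = -¼ ≈ -0.25000)
(g*(4 - 1*(-8)))*(-1) = -(4 - 1*(-8))/4*(-1) = -(4 + 8)/4*(-1) = -¼*12*(-1) = -3*(-1) = 3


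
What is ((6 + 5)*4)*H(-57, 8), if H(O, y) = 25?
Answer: 1100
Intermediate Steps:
((6 + 5)*4)*H(-57, 8) = ((6 + 5)*4)*25 = (11*4)*25 = 44*25 = 1100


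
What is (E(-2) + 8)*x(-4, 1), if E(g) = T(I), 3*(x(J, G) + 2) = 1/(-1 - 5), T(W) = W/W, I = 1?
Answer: -37/2 ≈ -18.500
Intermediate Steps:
T(W) = 1
x(J, G) = -37/18 (x(J, G) = -2 + 1/(3*(-1 - 5)) = -2 + (⅓)/(-6) = -2 + (⅓)*(-⅙) = -2 - 1/18 = -37/18)
E(g) = 1
(E(-2) + 8)*x(-4, 1) = (1 + 8)*(-37/18) = 9*(-37/18) = -37/2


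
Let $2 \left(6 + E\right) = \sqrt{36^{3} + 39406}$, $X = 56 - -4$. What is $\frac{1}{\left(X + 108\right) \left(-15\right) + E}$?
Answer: $- \frac{5052}{12718321} - \frac{\sqrt{86062}}{12718321} \approx -0.00042029$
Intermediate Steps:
$X = 60$ ($X = 56 + 4 = 60$)
$E = -6 + \frac{\sqrt{86062}}{2}$ ($E = -6 + \frac{\sqrt{36^{3} + 39406}}{2} = -6 + \frac{\sqrt{46656 + 39406}}{2} = -6 + \frac{\sqrt{86062}}{2} \approx 140.68$)
$\frac{1}{\left(X + 108\right) \left(-15\right) + E} = \frac{1}{\left(60 + 108\right) \left(-15\right) - \left(6 - \frac{\sqrt{86062}}{2}\right)} = \frac{1}{168 \left(-15\right) - \left(6 - \frac{\sqrt{86062}}{2}\right)} = \frac{1}{-2520 - \left(6 - \frac{\sqrt{86062}}{2}\right)} = \frac{1}{-2526 + \frac{\sqrt{86062}}{2}}$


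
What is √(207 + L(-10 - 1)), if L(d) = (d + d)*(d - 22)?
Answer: √933 ≈ 30.545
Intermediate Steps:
L(d) = 2*d*(-22 + d) (L(d) = (2*d)*(-22 + d) = 2*d*(-22 + d))
√(207 + L(-10 - 1)) = √(207 + 2*(-10 - 1)*(-22 + (-10 - 1))) = √(207 + 2*(-11)*(-22 - 11)) = √(207 + 2*(-11)*(-33)) = √(207 + 726) = √933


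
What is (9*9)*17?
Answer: 1377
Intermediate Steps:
(9*9)*17 = 81*17 = 1377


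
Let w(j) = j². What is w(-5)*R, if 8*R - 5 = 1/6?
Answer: 775/48 ≈ 16.146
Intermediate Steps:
R = 31/48 (R = 5/8 + (⅛)/6 = 5/8 + (⅛)*(⅙) = 5/8 + 1/48 = 31/48 ≈ 0.64583)
w(-5)*R = (-5)²*(31/48) = 25*(31/48) = 775/48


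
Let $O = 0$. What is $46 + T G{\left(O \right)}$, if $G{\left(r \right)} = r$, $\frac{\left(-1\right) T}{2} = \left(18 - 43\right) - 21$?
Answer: $46$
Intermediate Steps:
$T = 92$ ($T = - 2 \left(\left(18 - 43\right) - 21\right) = - 2 \left(-25 - 21\right) = \left(-2\right) \left(-46\right) = 92$)
$46 + T G{\left(O \right)} = 46 + 92 \cdot 0 = 46 + 0 = 46$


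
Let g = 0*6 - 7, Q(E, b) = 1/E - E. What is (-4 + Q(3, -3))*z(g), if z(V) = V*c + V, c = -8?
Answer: -980/3 ≈ -326.67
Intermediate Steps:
g = -7 (g = 0 - 7 = -7)
z(V) = -7*V (z(V) = V*(-8) + V = -8*V + V = -7*V)
(-4 + Q(3, -3))*z(g) = (-4 + (1/3 - 1*3))*(-7*(-7)) = (-4 + (⅓ - 3))*49 = (-4 - 8/3)*49 = -20/3*49 = -980/3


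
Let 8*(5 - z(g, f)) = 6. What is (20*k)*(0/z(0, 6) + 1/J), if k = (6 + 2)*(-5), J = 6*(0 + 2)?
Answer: -200/3 ≈ -66.667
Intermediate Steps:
z(g, f) = 17/4 (z(g, f) = 5 - ⅛*6 = 5 - ¾ = 17/4)
J = 12 (J = 6*2 = 12)
k = -40 (k = 8*(-5) = -40)
(20*k)*(0/z(0, 6) + 1/J) = (20*(-40))*(0/(17/4) + 1/12) = -800*(0*(4/17) + 1*(1/12)) = -800*(0 + 1/12) = -800*1/12 = -200/3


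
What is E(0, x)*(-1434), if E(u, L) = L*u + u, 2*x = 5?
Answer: 0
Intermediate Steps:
x = 5/2 (x = (½)*5 = 5/2 ≈ 2.5000)
E(u, L) = u + L*u
E(0, x)*(-1434) = (0*(1 + 5/2))*(-1434) = (0*(7/2))*(-1434) = 0*(-1434) = 0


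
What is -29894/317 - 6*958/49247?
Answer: -1474011934/15611299 ≈ -94.420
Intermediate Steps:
-29894/317 - 6*958/49247 = -29894*1/317 - 5748*1/49247 = -29894/317 - 5748/49247 = -1474011934/15611299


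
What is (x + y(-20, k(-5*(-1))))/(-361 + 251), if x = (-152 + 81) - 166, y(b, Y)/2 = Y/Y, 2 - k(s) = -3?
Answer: 47/22 ≈ 2.1364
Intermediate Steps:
k(s) = 5 (k(s) = 2 - 1*(-3) = 2 + 3 = 5)
y(b, Y) = 2 (y(b, Y) = 2*(Y/Y) = 2*1 = 2)
x = -237 (x = -71 - 166 = -237)
(x + y(-20, k(-5*(-1))))/(-361 + 251) = (-237 + 2)/(-361 + 251) = -235/(-110) = -235*(-1/110) = 47/22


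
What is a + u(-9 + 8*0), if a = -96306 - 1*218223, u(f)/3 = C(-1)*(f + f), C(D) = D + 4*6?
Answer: -315771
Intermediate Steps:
C(D) = 24 + D (C(D) = D + 24 = 24 + D)
u(f) = 138*f (u(f) = 3*((24 - 1)*(f + f)) = 3*(23*(2*f)) = 3*(46*f) = 138*f)
a = -314529 (a = -96306 - 218223 = -314529)
a + u(-9 + 8*0) = -314529 + 138*(-9 + 8*0) = -314529 + 138*(-9 + 0) = -314529 + 138*(-9) = -314529 - 1242 = -315771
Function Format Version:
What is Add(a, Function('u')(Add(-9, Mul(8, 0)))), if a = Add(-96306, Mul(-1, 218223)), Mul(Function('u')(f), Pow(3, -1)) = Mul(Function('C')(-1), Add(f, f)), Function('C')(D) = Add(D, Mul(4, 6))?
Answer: -315771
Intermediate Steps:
Function('C')(D) = Add(24, D) (Function('C')(D) = Add(D, 24) = Add(24, D))
Function('u')(f) = Mul(138, f) (Function('u')(f) = Mul(3, Mul(Add(24, -1), Add(f, f))) = Mul(3, Mul(23, Mul(2, f))) = Mul(3, Mul(46, f)) = Mul(138, f))
a = -314529 (a = Add(-96306, -218223) = -314529)
Add(a, Function('u')(Add(-9, Mul(8, 0)))) = Add(-314529, Mul(138, Add(-9, Mul(8, 0)))) = Add(-314529, Mul(138, Add(-9, 0))) = Add(-314529, Mul(138, -9)) = Add(-314529, -1242) = -315771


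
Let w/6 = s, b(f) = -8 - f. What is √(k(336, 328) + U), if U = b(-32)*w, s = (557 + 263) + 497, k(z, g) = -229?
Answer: √189419 ≈ 435.22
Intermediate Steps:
s = 1317 (s = 820 + 497 = 1317)
w = 7902 (w = 6*1317 = 7902)
U = 189648 (U = (-8 - 1*(-32))*7902 = (-8 + 32)*7902 = 24*7902 = 189648)
√(k(336, 328) + U) = √(-229 + 189648) = √189419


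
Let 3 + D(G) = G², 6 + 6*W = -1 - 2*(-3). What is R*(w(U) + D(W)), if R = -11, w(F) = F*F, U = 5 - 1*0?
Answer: -8723/36 ≈ -242.31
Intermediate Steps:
W = -⅙ (W = -1 + (-1 - 2*(-3))/6 = -1 + (-1 + 6)/6 = -1 + (⅙)*5 = -1 + ⅚ = -⅙ ≈ -0.16667)
U = 5 (U = 5 + 0 = 5)
w(F) = F²
D(G) = -3 + G²
R*(w(U) + D(W)) = -11*(5² + (-3 + (-⅙)²)) = -11*(25 + (-3 + 1/36)) = -11*(25 - 107/36) = -11*793/36 = -8723/36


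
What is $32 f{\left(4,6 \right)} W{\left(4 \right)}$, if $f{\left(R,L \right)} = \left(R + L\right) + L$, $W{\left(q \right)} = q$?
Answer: $2048$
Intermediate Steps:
$f{\left(R,L \right)} = R + 2 L$ ($f{\left(R,L \right)} = \left(L + R\right) + L = R + 2 L$)
$32 f{\left(4,6 \right)} W{\left(4 \right)} = 32 \left(4 + 2 \cdot 6\right) 4 = 32 \left(4 + 12\right) 4 = 32 \cdot 16 \cdot 4 = 512 \cdot 4 = 2048$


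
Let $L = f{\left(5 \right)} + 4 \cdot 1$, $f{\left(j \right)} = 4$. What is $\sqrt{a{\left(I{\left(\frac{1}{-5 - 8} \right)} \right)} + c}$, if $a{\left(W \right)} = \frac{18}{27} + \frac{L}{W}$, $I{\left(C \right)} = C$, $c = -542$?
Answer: $\frac{44 i \sqrt{3}}{3} \approx 25.403 i$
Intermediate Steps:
$L = 8$ ($L = 4 + 4 \cdot 1 = 4 + 4 = 8$)
$a{\left(W \right)} = \frac{2}{3} + \frac{8}{W}$ ($a{\left(W \right)} = \frac{18}{27} + \frac{8}{W} = 18 \cdot \frac{1}{27} + \frac{8}{W} = \frac{2}{3} + \frac{8}{W}$)
$\sqrt{a{\left(I{\left(\frac{1}{-5 - 8} \right)} \right)} + c} = \sqrt{\left(\frac{2}{3} + \frac{8}{\frac{1}{-5 - 8}}\right) - 542} = \sqrt{\left(\frac{2}{3} + \frac{8}{\frac{1}{-13}}\right) - 542} = \sqrt{\left(\frac{2}{3} + \frac{8}{- \frac{1}{13}}\right) - 542} = \sqrt{\left(\frac{2}{3} + 8 \left(-13\right)\right) - 542} = \sqrt{\left(\frac{2}{3} - 104\right) - 542} = \sqrt{- \frac{310}{3} - 542} = \sqrt{- \frac{1936}{3}} = \frac{44 i \sqrt{3}}{3}$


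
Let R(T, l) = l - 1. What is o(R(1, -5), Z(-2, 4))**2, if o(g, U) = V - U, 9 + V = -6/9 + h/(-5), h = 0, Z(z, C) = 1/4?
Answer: 14161/144 ≈ 98.340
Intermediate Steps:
Z(z, C) = 1/4
R(T, l) = -1 + l
V = -29/3 (V = -9 + (-6/9 + 0/(-5)) = -9 + (-6*1/9 + 0*(-1/5)) = -9 + (-2/3 + 0) = -9 - 2/3 = -29/3 ≈ -9.6667)
o(g, U) = -29/3 - U
o(R(1, -5), Z(-2, 4))**2 = (-29/3 - 1*1/4)**2 = (-29/3 - 1/4)**2 = (-119/12)**2 = 14161/144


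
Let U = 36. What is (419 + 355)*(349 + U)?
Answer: 297990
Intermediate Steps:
(419 + 355)*(349 + U) = (419 + 355)*(349 + 36) = 774*385 = 297990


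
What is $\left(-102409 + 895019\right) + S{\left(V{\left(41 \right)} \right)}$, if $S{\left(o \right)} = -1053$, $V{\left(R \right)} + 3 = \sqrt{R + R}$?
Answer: $791557$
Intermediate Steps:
$V{\left(R \right)} = -3 + \sqrt{2} \sqrt{R}$ ($V{\left(R \right)} = -3 + \sqrt{R + R} = -3 + \sqrt{2 R} = -3 + \sqrt{2} \sqrt{R}$)
$\left(-102409 + 895019\right) + S{\left(V{\left(41 \right)} \right)} = \left(-102409 + 895019\right) - 1053 = 792610 - 1053 = 791557$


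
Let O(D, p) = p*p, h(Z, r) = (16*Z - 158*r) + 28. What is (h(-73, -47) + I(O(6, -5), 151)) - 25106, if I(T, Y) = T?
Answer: -18795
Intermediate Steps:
h(Z, r) = 28 - 158*r + 16*Z (h(Z, r) = (-158*r + 16*Z) + 28 = 28 - 158*r + 16*Z)
O(D, p) = p**2
(h(-73, -47) + I(O(6, -5), 151)) - 25106 = ((28 - 158*(-47) + 16*(-73)) + (-5)**2) - 25106 = ((28 + 7426 - 1168) + 25) - 25106 = (6286 + 25) - 25106 = 6311 - 25106 = -18795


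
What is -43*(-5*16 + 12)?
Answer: 2924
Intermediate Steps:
-43*(-5*16 + 12) = -43*(-80 + 12) = -43*(-68) = 2924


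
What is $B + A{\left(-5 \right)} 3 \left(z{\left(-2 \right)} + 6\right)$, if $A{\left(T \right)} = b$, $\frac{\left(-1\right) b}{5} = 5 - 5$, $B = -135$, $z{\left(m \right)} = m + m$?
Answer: $-135$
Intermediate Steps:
$z{\left(m \right)} = 2 m$
$b = 0$ ($b = - 5 \left(5 - 5\right) = \left(-5\right) 0 = 0$)
$A{\left(T \right)} = 0$
$B + A{\left(-5 \right)} 3 \left(z{\left(-2 \right)} + 6\right) = -135 + 0 \cdot 3 \left(2 \left(-2\right) + 6\right) = -135 + 0 \cdot 3 \left(-4 + 6\right) = -135 + 0 \cdot 3 \cdot 2 = -135 + 0 \cdot 6 = -135 + 0 = -135$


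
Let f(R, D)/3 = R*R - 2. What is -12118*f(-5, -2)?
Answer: -836142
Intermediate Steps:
f(R, D) = -6 + 3*R² (f(R, D) = 3*(R*R - 2) = 3*(R² - 2) = 3*(-2 + R²) = -6 + 3*R²)
-12118*f(-5, -2) = -12118*(-6 + 3*(-5)²) = -12118*(-6 + 3*25) = -12118*(-6 + 75) = -12118*69 = -836142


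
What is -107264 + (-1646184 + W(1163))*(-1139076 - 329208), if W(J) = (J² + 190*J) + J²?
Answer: -1879292037680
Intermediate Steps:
W(J) = 2*J² + 190*J
-107264 + (-1646184 + W(1163))*(-1139076 - 329208) = -107264 + (-1646184 + 2*1163*(95 + 1163))*(-1139076 - 329208) = -107264 + (-1646184 + 2*1163*1258)*(-1468284) = -107264 + (-1646184 + 2926108)*(-1468284) = -107264 + 1279924*(-1468284) = -107264 - 1879291930416 = -1879292037680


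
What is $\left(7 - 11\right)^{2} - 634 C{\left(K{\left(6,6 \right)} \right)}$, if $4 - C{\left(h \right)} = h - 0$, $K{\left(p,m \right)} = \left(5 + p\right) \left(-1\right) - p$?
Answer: $-13298$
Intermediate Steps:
$K{\left(p,m \right)} = -5 - 2 p$ ($K{\left(p,m \right)} = \left(-5 - p\right) - p = -5 - 2 p$)
$C{\left(h \right)} = 4 - h$ ($C{\left(h \right)} = 4 - \left(h - 0\right) = 4 - \left(h + 0\right) = 4 - h$)
$\left(7 - 11\right)^{2} - 634 C{\left(K{\left(6,6 \right)} \right)} = \left(7 - 11\right)^{2} - 634 \left(4 - \left(-5 - 12\right)\right) = \left(-4\right)^{2} - 634 \left(4 - \left(-5 - 12\right)\right) = 16 - 634 \left(4 - -17\right) = 16 - 634 \left(4 + 17\right) = 16 - 13314 = -13298$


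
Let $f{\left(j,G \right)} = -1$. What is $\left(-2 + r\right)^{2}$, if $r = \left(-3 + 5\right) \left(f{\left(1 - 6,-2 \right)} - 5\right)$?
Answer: $196$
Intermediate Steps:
$r = -12$ ($r = \left(-3 + 5\right) \left(-1 - 5\right) = 2 \left(-6\right) = -12$)
$\left(-2 + r\right)^{2} = \left(-2 - 12\right)^{2} = \left(-14\right)^{2} = 196$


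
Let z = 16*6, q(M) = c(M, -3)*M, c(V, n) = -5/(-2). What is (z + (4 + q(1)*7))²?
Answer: 55225/4 ≈ 13806.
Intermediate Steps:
c(V, n) = 5/2 (c(V, n) = -5*(-½) = 5/2)
q(M) = 5*M/2
z = 96
(z + (4 + q(1)*7))² = (96 + (4 + ((5/2)*1)*7))² = (96 + (4 + (5/2)*7))² = (96 + (4 + 35/2))² = (96 + 43/2)² = (235/2)² = 55225/4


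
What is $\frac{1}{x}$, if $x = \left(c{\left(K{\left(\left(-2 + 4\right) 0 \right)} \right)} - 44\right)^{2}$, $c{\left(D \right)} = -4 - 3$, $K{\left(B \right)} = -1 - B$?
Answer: $\frac{1}{2601} \approx 0.00038447$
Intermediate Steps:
$c{\left(D \right)} = -7$ ($c{\left(D \right)} = -4 - 3 = -7$)
$x = 2601$ ($x = \left(-7 - 44\right)^{2} = \left(-51\right)^{2} = 2601$)
$\frac{1}{x} = \frac{1}{2601}$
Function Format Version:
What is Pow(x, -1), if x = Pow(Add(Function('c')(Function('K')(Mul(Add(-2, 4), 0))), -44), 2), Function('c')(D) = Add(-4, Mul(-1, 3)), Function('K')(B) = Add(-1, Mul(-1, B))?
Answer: Rational(1, 2601) ≈ 0.00038447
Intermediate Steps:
Function('c')(D) = -7 (Function('c')(D) = Add(-4, -3) = -7)
x = 2601 (x = Pow(Add(-7, -44), 2) = Pow(-51, 2) = 2601)
Pow(x, -1) = Pow(2601, -1) = Rational(1, 2601)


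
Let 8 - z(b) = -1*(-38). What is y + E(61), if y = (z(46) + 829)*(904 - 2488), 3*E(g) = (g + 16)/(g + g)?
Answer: -463215379/366 ≈ -1.2656e+6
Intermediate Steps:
z(b) = -30 (z(b) = 8 - (-1)*(-38) = 8 - 1*38 = 8 - 38 = -30)
E(g) = (16 + g)/(6*g) (E(g) = ((g + 16)/(g + g))/3 = ((16 + g)/((2*g)))/3 = ((16 + g)*(1/(2*g)))/3 = ((16 + g)/(2*g))/3 = (16 + g)/(6*g))
y = -1265616 (y = (-30 + 829)*(904 - 2488) = 799*(-1584) = -1265616)
y + E(61) = -1265616 + (⅙)*(16 + 61)/61 = -1265616 + (⅙)*(1/61)*77 = -1265616 + 77/366 = -463215379/366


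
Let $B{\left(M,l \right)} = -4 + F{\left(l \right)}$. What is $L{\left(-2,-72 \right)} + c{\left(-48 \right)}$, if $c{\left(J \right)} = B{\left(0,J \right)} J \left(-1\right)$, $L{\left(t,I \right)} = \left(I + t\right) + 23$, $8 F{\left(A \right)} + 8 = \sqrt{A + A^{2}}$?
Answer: $-291 + 24 \sqrt{141} \approx -6.0158$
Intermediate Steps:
$F{\left(A \right)} = -1 + \frac{\sqrt{A + A^{2}}}{8}$
$B{\left(M,l \right)} = -5 + \frac{\sqrt{l \left(1 + l\right)}}{8}$ ($B{\left(M,l \right)} = -4 + \left(-1 + \frac{\sqrt{l \left(1 + l\right)}}{8}\right) = -5 + \frac{\sqrt{l \left(1 + l\right)}}{8}$)
$L{\left(t,I \right)} = 23 + I + t$
$c{\left(J \right)} = - J \left(-5 + \frac{\sqrt{J \left(1 + J\right)}}{8}\right)$ ($c{\left(J \right)} = \left(-5 + \frac{\sqrt{J \left(1 + J\right)}}{8}\right) J \left(-1\right) = J \left(-5 + \frac{\sqrt{J \left(1 + J\right)}}{8}\right) \left(-1\right) = - J \left(-5 + \frac{\sqrt{J \left(1 + J\right)}}{8}\right)$)
$L{\left(-2,-72 \right)} + c{\left(-48 \right)} = \left(23 - 72 - 2\right) + \frac{1}{8} \left(-48\right) \left(40 - \sqrt{- 48 \left(1 - 48\right)}\right) = -51 + \frac{1}{8} \left(-48\right) \left(40 - \sqrt{\left(-48\right) \left(-47\right)}\right) = -51 + \frac{1}{8} \left(-48\right) \left(40 - \sqrt{2256}\right) = -51 + \frac{1}{8} \left(-48\right) \left(40 - 4 \sqrt{141}\right) = -51 - \left(240 - 24 \sqrt{141}\right) = -291 + 24 \sqrt{141}$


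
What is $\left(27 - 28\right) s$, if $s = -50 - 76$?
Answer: $126$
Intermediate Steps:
$s = -126$
$\left(27 - 28\right) s = \left(27 - 28\right) \left(-126\right) = \left(-1\right) \left(-126\right) = 126$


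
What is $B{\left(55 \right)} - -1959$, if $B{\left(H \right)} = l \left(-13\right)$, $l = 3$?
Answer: $1920$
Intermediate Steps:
$B{\left(H \right)} = -39$ ($B{\left(H \right)} = 3 \left(-13\right) = -39$)
$B{\left(55 \right)} - -1959 = -39 - -1959 = -39 + 1959 = 1920$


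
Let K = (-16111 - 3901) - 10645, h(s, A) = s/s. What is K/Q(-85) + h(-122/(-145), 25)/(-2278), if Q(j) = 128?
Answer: -34918387/145792 ≈ -239.51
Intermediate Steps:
h(s, A) = 1
K = -30657 (K = -20012 - 10645 = -30657)
K/Q(-85) + h(-122/(-145), 25)/(-2278) = -30657/128 + 1/(-2278) = -30657*1/128 + 1*(-1/2278) = -30657/128 - 1/2278 = -34918387/145792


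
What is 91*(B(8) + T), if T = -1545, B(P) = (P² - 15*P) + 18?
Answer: -144053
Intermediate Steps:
B(P) = 18 + P² - 15*P
91*(B(8) + T) = 91*((18 + 8² - 15*8) - 1545) = 91*((18 + 64 - 120) - 1545) = 91*(-38 - 1545) = 91*(-1583) = -144053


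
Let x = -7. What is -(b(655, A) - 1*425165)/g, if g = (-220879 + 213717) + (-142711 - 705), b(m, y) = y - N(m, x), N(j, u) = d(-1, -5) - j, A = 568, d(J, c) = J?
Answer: -423941/150578 ≈ -2.8154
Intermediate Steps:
N(j, u) = -1 - j
b(m, y) = 1 + m + y (b(m, y) = y - (-1 - m) = y + (1 + m) = 1 + m + y)
g = -150578 (g = -7162 - 143416 = -150578)
-(b(655, A) - 1*425165)/g = -((1 + 655 + 568) - 1*425165)/(-150578) = -(1224 - 425165)*(-1)/150578 = -(-423941)*(-1)/150578 = -1*423941/150578 = -423941/150578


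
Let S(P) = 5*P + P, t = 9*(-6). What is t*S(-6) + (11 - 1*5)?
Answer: 1950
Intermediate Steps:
t = -54
S(P) = 6*P
t*S(-6) + (11 - 1*5) = -324*(-6) + (11 - 1*5) = -54*(-36) + (11 - 5) = 1944 + 6 = 1950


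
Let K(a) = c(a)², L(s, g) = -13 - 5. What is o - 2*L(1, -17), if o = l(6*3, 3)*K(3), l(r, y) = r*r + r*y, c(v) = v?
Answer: 3438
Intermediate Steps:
L(s, g) = -18
l(r, y) = r² + r*y
K(a) = a²
o = 3402 (o = ((6*3)*(6*3 + 3))*3² = (18*(18 + 3))*9 = (18*21)*9 = 378*9 = 3402)
o - 2*L(1, -17) = 3402 - 2*(-18) = 3402 + 36 = 3438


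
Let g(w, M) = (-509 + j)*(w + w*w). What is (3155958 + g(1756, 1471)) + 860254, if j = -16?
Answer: -1615762088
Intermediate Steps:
g(w, M) = -525*w - 525*w² (g(w, M) = (-509 - 16)*(w + w*w) = -525*(w + w²) = -525*w - 525*w²)
(3155958 + g(1756, 1471)) + 860254 = (3155958 - 525*1756*(1 + 1756)) + 860254 = (3155958 - 525*1756*1757) + 860254 = (3155958 - 1619778300) + 860254 = -1616622342 + 860254 = -1615762088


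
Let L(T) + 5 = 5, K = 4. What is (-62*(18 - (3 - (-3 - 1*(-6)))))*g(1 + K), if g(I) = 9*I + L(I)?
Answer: -50220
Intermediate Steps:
L(T) = 0 (L(T) = -5 + 5 = 0)
g(I) = 9*I (g(I) = 9*I + 0 = 9*I)
(-62*(18 - (3 - (-3 - 1*(-6)))))*g(1 + K) = (-62*(18 - (3 - (-3 - 1*(-6)))))*(9*(1 + 4)) = (-62*(18 - (3 - (-3 + 6))))*(9*5) = -62*(18 - (3 - 1*3))*45 = -62*(18 - (3 - 3))*45 = -62*(18 - 1*0)*45 = -62*(18 + 0)*45 = -62*18*45 = -1116*45 = -50220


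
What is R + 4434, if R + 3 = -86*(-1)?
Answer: 4517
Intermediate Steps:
R = 83 (R = -3 - 86*(-1) = -3 + 86 = 83)
R + 4434 = 83 + 4434 = 4517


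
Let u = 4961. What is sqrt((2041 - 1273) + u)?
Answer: sqrt(5729) ≈ 75.690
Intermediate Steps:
sqrt((2041 - 1273) + u) = sqrt((2041 - 1273) + 4961) = sqrt(768 + 4961) = sqrt(5729)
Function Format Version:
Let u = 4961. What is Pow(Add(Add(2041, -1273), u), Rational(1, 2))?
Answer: Pow(5729, Rational(1, 2)) ≈ 75.690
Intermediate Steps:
Pow(Add(Add(2041, -1273), u), Rational(1, 2)) = Pow(Add(Add(2041, -1273), 4961), Rational(1, 2)) = Pow(Add(768, 4961), Rational(1, 2)) = Pow(5729, Rational(1, 2))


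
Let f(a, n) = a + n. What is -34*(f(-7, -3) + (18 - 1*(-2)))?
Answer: -340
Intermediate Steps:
-34*(f(-7, -3) + (18 - 1*(-2))) = -34*((-7 - 3) + (18 - 1*(-2))) = -34*(-10 + (18 + 2)) = -34*(-10 + 20) = -34*10 = -340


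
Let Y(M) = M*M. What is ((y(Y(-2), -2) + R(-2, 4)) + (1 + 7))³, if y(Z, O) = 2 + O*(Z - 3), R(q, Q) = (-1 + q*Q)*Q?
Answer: -21952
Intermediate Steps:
Y(M) = M²
R(q, Q) = Q*(-1 + Q*q) (R(q, Q) = (-1 + Q*q)*Q = Q*(-1 + Q*q))
y(Z, O) = 2 + O*(-3 + Z)
((y(Y(-2), -2) + R(-2, 4)) + (1 + 7))³ = (((2 - 3*(-2) - 2*(-2)²) + 4*(-1 + 4*(-2))) + (1 + 7))³ = (((2 + 6 - 2*4) + 4*(-1 - 8)) + 8)³ = (((2 + 6 - 8) + 4*(-9)) + 8)³ = ((0 - 36) + 8)³ = (-36 + 8)³ = (-28)³ = -21952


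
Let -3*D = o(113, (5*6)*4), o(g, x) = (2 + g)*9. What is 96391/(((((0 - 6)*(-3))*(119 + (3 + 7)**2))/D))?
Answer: -11084965/1314 ≈ -8436.0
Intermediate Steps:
o(g, x) = 18 + 9*g
D = -345 (D = -(18 + 9*113)/3 = -(18 + 1017)/3 = -1/3*1035 = -345)
96391/(((((0 - 6)*(-3))*(119 + (3 + 7)**2))/D)) = 96391/(((((0 - 6)*(-3))*(119 + (3 + 7)**2))/(-345))) = 96391/((((-6*(-3))*(119 + 10**2))*(-1/345))) = 96391/(((18*(119 + 100))*(-1/345))) = 96391/(((18*219)*(-1/345))) = 96391/((3942*(-1/345))) = 96391/(-1314/115) = 96391*(-115/1314) = -11084965/1314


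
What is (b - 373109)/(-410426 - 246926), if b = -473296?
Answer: 846405/657352 ≈ 1.2876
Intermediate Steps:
(b - 373109)/(-410426 - 246926) = (-473296 - 373109)/(-410426 - 246926) = -846405/(-657352) = -846405*(-1/657352) = 846405/657352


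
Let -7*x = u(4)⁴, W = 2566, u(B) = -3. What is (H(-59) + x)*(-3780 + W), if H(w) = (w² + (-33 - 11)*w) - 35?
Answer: -51246582/7 ≈ -7.3209e+6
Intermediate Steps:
H(w) = -35 + w² - 44*w (H(w) = (w² - 44*w) - 35 = -35 + w² - 44*w)
x = -81/7 (x = -⅐*(-3)⁴ = -⅐*81 = -81/7 ≈ -11.571)
(H(-59) + x)*(-3780 + W) = ((-35 + (-59)² - 44*(-59)) - 81/7)*(-3780 + 2566) = ((-35 + 3481 + 2596) - 81/7)*(-1214) = (6042 - 81/7)*(-1214) = (42213/7)*(-1214) = -51246582/7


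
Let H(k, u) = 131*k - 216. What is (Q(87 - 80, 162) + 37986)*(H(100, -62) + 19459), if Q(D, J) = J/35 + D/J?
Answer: 2322304042129/1890 ≈ 1.2287e+9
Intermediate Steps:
Q(D, J) = J/35 + D/J (Q(D, J) = J*(1/35) + D/J = J/35 + D/J)
H(k, u) = -216 + 131*k
(Q(87 - 80, 162) + 37986)*(H(100, -62) + 19459) = (((1/35)*162 + (87 - 80)/162) + 37986)*((-216 + 131*100) + 19459) = ((162/35 + 7*(1/162)) + 37986)*((-216 + 13100) + 19459) = ((162/35 + 7/162) + 37986)*(12884 + 19459) = (26489/5670 + 37986)*32343 = (215407109/5670)*32343 = 2322304042129/1890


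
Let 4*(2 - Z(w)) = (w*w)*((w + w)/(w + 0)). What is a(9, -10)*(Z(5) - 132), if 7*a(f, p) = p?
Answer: 1425/7 ≈ 203.57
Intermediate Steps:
a(f, p) = p/7
Z(w) = 2 - w²/2 (Z(w) = 2 - w*w*(w + w)/(w + 0)/4 = 2 - w²*(2*w)/w/4 = 2 - w²*2/4 = 2 - w²/2)
a(9, -10)*(Z(5) - 132) = ((⅐)*(-10))*((2 - ½*5²) - 132) = -10*((2 - ½*25) - 132)/7 = -10*((2 - 25/2) - 132)/7 = -10*(-21/2 - 132)/7 = -10/7*(-285/2) = 1425/7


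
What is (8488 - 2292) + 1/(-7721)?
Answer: 47839315/7721 ≈ 6196.0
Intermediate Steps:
(8488 - 2292) + 1/(-7721) = 6196 - 1/7721 = 47839315/7721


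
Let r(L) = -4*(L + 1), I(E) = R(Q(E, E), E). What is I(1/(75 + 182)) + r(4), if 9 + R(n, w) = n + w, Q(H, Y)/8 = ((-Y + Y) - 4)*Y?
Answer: -7484/257 ≈ -29.121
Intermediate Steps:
Q(H, Y) = -32*Y (Q(H, Y) = 8*(((-Y + Y) - 4)*Y) = 8*((0 - 4)*Y) = 8*(-4*Y) = -32*Y)
R(n, w) = -9 + n + w (R(n, w) = -9 + (n + w) = -9 + n + w)
I(E) = -9 - 31*E (I(E) = -9 - 32*E + E = -9 - 31*E)
r(L) = -4 - 4*L (r(L) = -4*(1 + L) = -4 - 4*L)
I(1/(75 + 182)) + r(4) = (-9 - 31/(75 + 182)) + (-4 - 4*4) = (-9 - 31/257) + (-4 - 16) = (-9 - 31*1/257) - 20 = (-9 - 31/257) - 20 = -2344/257 - 20 = -7484/257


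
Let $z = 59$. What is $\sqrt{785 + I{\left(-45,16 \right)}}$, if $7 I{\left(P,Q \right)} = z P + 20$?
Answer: $\frac{2 \sqrt{5005}}{7} \approx 20.213$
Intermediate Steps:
$I{\left(P,Q \right)} = \frac{20}{7} + \frac{59 P}{7}$ ($I{\left(P,Q \right)} = \frac{59 P + 20}{7} = \frac{20 + 59 P}{7} = \frac{20}{7} + \frac{59 P}{7}$)
$\sqrt{785 + I{\left(-45,16 \right)}} = \sqrt{785 + \left(\frac{20}{7} + \frac{59}{7} \left(-45\right)\right)} = \sqrt{785 + \left(\frac{20}{7} - \frac{2655}{7}\right)} = \sqrt{785 - \frac{2635}{7}} = \sqrt{\frac{2860}{7}} = \frac{2 \sqrt{5005}}{7}$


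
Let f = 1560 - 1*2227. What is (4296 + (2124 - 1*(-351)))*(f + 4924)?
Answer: 28824147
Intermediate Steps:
f = -667 (f = 1560 - 2227 = -667)
(4296 + (2124 - 1*(-351)))*(f + 4924) = (4296 + (2124 - 1*(-351)))*(-667 + 4924) = (4296 + (2124 + 351))*4257 = (4296 + 2475)*4257 = 6771*4257 = 28824147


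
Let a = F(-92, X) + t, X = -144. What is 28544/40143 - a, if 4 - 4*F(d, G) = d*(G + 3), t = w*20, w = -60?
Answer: 178343750/40143 ≈ 4442.7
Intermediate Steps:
t = -1200 (t = -60*20 = -1200)
F(d, G) = 1 - d*(3 + G)/4 (F(d, G) = 1 - d*(G + 3)/4 = 1 - d*(3 + G)/4)
a = -4442 (a = (1 - ¾*(-92) - ¼*(-144)*(-92)) - 1200 = (1 + 69 - 3312) - 1200 = -3242 - 1200 = -4442)
28544/40143 - a = 28544/40143 - 1*(-4442) = 28544*(1/40143) + 4442 = 28544/40143 + 4442 = 178343750/40143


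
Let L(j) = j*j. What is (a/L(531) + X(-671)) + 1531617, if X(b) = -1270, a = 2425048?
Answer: 431500595515/281961 ≈ 1.5304e+6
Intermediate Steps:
L(j) = j²
(a/L(531) + X(-671)) + 1531617 = (2425048/(531²) - 1270) + 1531617 = (2425048/281961 - 1270) + 1531617 = -355665422/281961 + 1531617 = 431500595515/281961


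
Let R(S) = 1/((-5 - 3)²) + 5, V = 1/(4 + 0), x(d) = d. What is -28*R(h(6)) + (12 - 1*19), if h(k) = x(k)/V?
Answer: -2359/16 ≈ -147.44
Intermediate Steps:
V = ¼ (V = 1/4 = ¼ ≈ 0.25000)
h(k) = 4*k (h(k) = k/(¼) = k*4 = 4*k)
R(S) = 321/64 (R(S) = 1/((-8)²) + 5 = 1/64 + 5 = 321/64)
-28*R(h(6)) + (12 - 1*19) = -28*321/64 + (12 - 1*19) = -2247/16 + (12 - 19) = -2247/16 - 7 = -2359/16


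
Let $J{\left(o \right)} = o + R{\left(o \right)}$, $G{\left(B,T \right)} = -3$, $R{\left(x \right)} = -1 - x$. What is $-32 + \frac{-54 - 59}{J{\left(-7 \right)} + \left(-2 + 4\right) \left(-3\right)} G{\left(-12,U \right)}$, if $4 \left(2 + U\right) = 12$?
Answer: $- \frac{563}{7} \approx -80.429$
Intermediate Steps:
$U = 1$ ($U = -2 + \frac{1}{4} \cdot 12 = -2 + 3 = 1$)
$J{\left(o \right)} = -1$ ($J{\left(o \right)} = o - \left(1 + o\right) = -1$)
$-32 + \frac{-54 - 59}{J{\left(-7 \right)} + \left(-2 + 4\right) \left(-3\right)} G{\left(-12,U \right)} = -32 + \frac{-54 - 59}{-1 + \left(-2 + 4\right) \left(-3\right)} \left(-3\right) = -32 + - \frac{113}{-1 + 2 \left(-3\right)} \left(-3\right) = -32 + - \frac{113}{-1 - 6} \left(-3\right) = -32 + - \frac{113}{-7} \left(-3\right) = -32 + \left(-113\right) \left(- \frac{1}{7}\right) \left(-3\right) = -32 + \frac{113}{7} \left(-3\right) = -32 - \frac{339}{7} = - \frac{563}{7}$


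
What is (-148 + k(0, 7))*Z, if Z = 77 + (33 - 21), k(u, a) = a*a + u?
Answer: -8811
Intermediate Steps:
k(u, a) = u + a² (k(u, a) = a² + u = u + a²)
Z = 89 (Z = 77 + 12 = 89)
(-148 + k(0, 7))*Z = (-148 + (0 + 7²))*89 = (-148 + (0 + 49))*89 = (-148 + 49)*89 = -99*89 = -8811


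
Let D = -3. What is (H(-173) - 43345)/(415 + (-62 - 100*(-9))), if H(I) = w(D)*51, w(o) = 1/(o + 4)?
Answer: -43294/1253 ≈ -34.552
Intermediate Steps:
w(o) = 1/(4 + o)
H(I) = 51 (H(I) = 51/(4 - 3) = 51/1 = 1*51 = 51)
(H(-173) - 43345)/(415 + (-62 - 100*(-9))) = (51 - 43345)/(415 + (-62 - 100*(-9))) = -43294/(415 + (-62 + 900)) = -43294/(415 + 838) = -43294/1253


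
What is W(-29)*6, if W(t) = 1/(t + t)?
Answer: -3/29 ≈ -0.10345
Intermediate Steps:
W(t) = 1/(2*t)
W(-29)*6 = ((1/2)/(-29))*6 = ((1/2)*(-1/29))*6 = -1/58*6 = -3/29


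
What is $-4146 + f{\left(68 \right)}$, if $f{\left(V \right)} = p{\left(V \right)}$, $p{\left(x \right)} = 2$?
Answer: $-4144$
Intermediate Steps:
$f{\left(V \right)} = 2$
$-4146 + f{\left(68 \right)} = -4146 + 2 = -4144$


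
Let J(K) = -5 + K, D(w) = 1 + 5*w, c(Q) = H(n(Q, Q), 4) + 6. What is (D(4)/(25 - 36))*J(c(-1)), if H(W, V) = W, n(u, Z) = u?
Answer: 0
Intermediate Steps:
c(Q) = 6 + Q (c(Q) = Q + 6 = 6 + Q)
(D(4)/(25 - 36))*J(c(-1)) = ((1 + 5*4)/(25 - 36))*(-5 + (6 - 1)) = ((1 + 20)/(-11))*(-5 + 5) = (21*(-1/11))*0 = -21/11*0 = 0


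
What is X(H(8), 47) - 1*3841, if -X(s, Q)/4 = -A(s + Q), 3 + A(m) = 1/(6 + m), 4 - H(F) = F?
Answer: -188793/49 ≈ -3852.9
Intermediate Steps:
H(F) = 4 - F
A(m) = -3 + 1/(6 + m)
X(s, Q) = 4*(-17 - 3*Q - 3*s)/(6 + Q + s) (X(s, Q) = -(-4)*(-17 - 3*(s + Q))/(6 + (s + Q)) = -(-4)*(-17 - 3*(Q + s))/(6 + (Q + s)) = -(-4)*(-17 + (-3*Q - 3*s))/(6 + Q + s) = -(-4)*(-17 - 3*Q - 3*s)/(6 + Q + s) = 4*(-17 - 3*Q - 3*s)/(6 + Q + s))
X(H(8), 47) - 1*3841 = 4*(-17 - 3*47 - 3*(4 - 1*8))/(6 + 47 + (4 - 1*8)) - 1*3841 = 4*(-17 - 141 - 3*(4 - 8))/(6 + 47 + (4 - 8)) - 3841 = 4*(-17 - 141 - 3*(-4))/(6 + 47 - 4) - 3841 = 4*(-17 - 141 + 12)/49 - 3841 = 4*(1/49)*(-146) - 3841 = -584/49 - 3841 = -188793/49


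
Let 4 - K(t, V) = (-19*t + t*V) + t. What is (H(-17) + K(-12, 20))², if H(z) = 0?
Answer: 784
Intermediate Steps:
K(t, V) = 4 + 18*t - V*t (K(t, V) = 4 - ((-19*t + t*V) + t) = 4 - ((-19*t + V*t) + t) = 4 - (-18*t + V*t) = 4 + (18*t - V*t) = 4 + 18*t - V*t)
(H(-17) + K(-12, 20))² = (0 + (4 + 18*(-12) - 1*20*(-12)))² = (0 + (4 - 216 + 240))² = (0 + 28)² = 28² = 784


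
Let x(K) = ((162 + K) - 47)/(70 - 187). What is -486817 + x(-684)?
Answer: -56957020/117 ≈ -4.8681e+5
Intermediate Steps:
x(K) = -115/117 - K/117 (x(K) = (115 + K)/(-117) = (115 + K)*(-1/117) = -115/117 - K/117)
-486817 + x(-684) = -486817 + (-115/117 - 1/117*(-684)) = -486817 + (-115/117 + 76/13) = -486817 + 569/117 = -56957020/117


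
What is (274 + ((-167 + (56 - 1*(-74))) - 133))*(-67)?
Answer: -6968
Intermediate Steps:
(274 + ((-167 + (56 - 1*(-74))) - 133))*(-67) = (274 + ((-167 + (56 + 74)) - 133))*(-67) = (274 + ((-167 + 130) - 133))*(-67) = (274 + (-37 - 133))*(-67) = (274 - 170)*(-67) = 104*(-67) = -6968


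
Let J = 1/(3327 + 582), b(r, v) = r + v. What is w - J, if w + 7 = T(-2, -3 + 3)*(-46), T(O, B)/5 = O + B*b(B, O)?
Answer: 1770776/3909 ≈ 453.00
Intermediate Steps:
T(O, B) = 5*O + 5*B*(B + O) (T(O, B) = 5*(O + B*(B + O)) = 5*O + 5*B*(B + O))
J = 1/3909 ≈ 0.00025582
w = 453 (w = -7 + (5*(-2) + 5*(-3 + 3)*((-3 + 3) - 2))*(-46) = -7 + (-10 + 5*0*(0 - 2))*(-46) = -7 + (-10 + 5*0*(-2))*(-46) = -7 + (-10 + 0)*(-46) = -7 - 10*(-46) = -7 + 460 = 453)
w - J = 453 - 1*1/3909 = 453 - 1/3909 = 1770776/3909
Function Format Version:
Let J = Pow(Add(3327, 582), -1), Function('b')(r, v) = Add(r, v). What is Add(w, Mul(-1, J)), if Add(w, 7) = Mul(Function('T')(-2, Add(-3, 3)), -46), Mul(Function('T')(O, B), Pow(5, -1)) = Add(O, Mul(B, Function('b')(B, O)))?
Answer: Rational(1770776, 3909) ≈ 453.00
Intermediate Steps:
Function('T')(O, B) = Add(Mul(5, O), Mul(5, B, Add(B, O))) (Function('T')(O, B) = Mul(5, Add(O, Mul(B, Add(B, O)))) = Add(Mul(5, O), Mul(5, B, Add(B, O))))
J = Rational(1, 3909) (J = Pow(3909, -1) = Rational(1, 3909) ≈ 0.00025582)
w = 453 (w = Add(-7, Mul(Add(Mul(5, -2), Mul(5, Add(-3, 3), Add(Add(-3, 3), -2))), -46)) = Add(-7, Mul(Add(-10, Mul(5, 0, Add(0, -2))), -46)) = Add(-7, Mul(Add(-10, Mul(5, 0, -2)), -46)) = Add(-7, Mul(Add(-10, 0), -46)) = Add(-7, Mul(-10, -46)) = Add(-7, 460) = 453)
Add(w, Mul(-1, J)) = Add(453, Mul(-1, Rational(1, 3909))) = Add(453, Rational(-1, 3909)) = Rational(1770776, 3909)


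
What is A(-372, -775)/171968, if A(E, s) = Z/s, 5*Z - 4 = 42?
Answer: -23/333188000 ≈ -6.9030e-8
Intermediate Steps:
Z = 46/5 (Z = ⅘ + (⅕)*42 = ⅘ + 42/5 = 46/5 ≈ 9.2000)
A(E, s) = 46/(5*s)
A(-372, -775)/171968 = ((46/5)/(-775))/171968 = ((46/5)*(-1/775))*(1/171968) = -46/3875*1/171968 = -23/333188000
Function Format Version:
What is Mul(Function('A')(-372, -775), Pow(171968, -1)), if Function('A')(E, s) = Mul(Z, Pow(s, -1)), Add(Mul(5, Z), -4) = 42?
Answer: Rational(-23, 333188000) ≈ -6.9030e-8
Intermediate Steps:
Z = Rational(46, 5) (Z = Add(Rational(4, 5), Mul(Rational(1, 5), 42)) = Add(Rational(4, 5), Rational(42, 5)) = Rational(46, 5) ≈ 9.2000)
Function('A')(E, s) = Mul(Rational(46, 5), Pow(s, -1))
Mul(Function('A')(-372, -775), Pow(171968, -1)) = Mul(Mul(Rational(46, 5), Pow(-775, -1)), Pow(171968, -1)) = Mul(Mul(Rational(46, 5), Rational(-1, 775)), Rational(1, 171968)) = Mul(Rational(-46, 3875), Rational(1, 171968)) = Rational(-23, 333188000)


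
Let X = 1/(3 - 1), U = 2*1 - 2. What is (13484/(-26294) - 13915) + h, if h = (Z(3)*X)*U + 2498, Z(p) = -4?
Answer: -150106041/13147 ≈ -11418.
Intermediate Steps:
U = 0 (U = 2 - 2 = 0)
X = 1/2 ≈ 0.50000
h = 2498 (h = -4*1/2*0 + 2498 = -2*0 + 2498 = 0 + 2498 = 2498)
(13484/(-26294) - 13915) + h = (13484/(-26294) - 13915) + 2498 = (13484*(-1/26294) - 13915) + 2498 = (-6742/13147 - 13915) + 2498 = -182947247/13147 + 2498 = -150106041/13147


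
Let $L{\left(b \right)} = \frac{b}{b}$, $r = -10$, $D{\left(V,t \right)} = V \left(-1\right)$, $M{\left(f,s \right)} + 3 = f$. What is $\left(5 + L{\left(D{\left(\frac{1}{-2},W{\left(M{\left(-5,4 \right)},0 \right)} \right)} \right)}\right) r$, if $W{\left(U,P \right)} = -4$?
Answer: $-60$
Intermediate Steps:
$M{\left(f,s \right)} = -3 + f$
$D{\left(V,t \right)} = - V$
$L{\left(b \right)} = 1$
$\left(5 + L{\left(D{\left(\frac{1}{-2},W{\left(M{\left(-5,4 \right)},0 \right)} \right)} \right)}\right) r = \left(5 + 1\right) \left(-10\right) = 6 \left(-10\right) = -60$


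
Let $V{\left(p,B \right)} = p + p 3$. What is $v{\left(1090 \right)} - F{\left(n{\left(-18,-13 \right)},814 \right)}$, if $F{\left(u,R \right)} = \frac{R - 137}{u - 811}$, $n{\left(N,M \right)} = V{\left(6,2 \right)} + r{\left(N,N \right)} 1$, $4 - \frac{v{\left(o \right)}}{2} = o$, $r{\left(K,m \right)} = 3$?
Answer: $- \frac{1702171}{784} \approx -2171.1$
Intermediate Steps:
$v{\left(o \right)} = 8 - 2 o$
$V{\left(p,B \right)} = 4 p$ ($V{\left(p,B \right)} = p + 3 p = 4 p$)
$n{\left(N,M \right)} = 27$ ($n{\left(N,M \right)} = 4 \cdot 6 + 3 \cdot 1 = 24 + 3 = 27$)
$F{\left(u,R \right)} = \frac{-137 + R}{-811 + u}$
$v{\left(1090 \right)} - F{\left(n{\left(-18,-13 \right)},814 \right)} = \left(8 - 2180\right) - \frac{-137 + 814}{-811 + 27} = \left(8 - 2180\right) - \frac{1}{-784} \cdot 677 = -2172 - \left(- \frac{1}{784}\right) 677 = -2172 - - \frac{677}{784} = -2172 + \frac{677}{784} = - \frac{1702171}{784}$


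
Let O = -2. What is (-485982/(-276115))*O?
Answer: -19836/5635 ≈ -3.5201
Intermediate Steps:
(-485982/(-276115))*O = -485982/(-276115)*(-2) = -485982*(-1/276115)*(-2) = (9918/5635)*(-2) = -19836/5635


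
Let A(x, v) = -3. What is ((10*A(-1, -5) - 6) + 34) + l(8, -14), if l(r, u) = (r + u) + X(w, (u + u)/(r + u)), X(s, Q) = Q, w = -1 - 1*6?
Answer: -10/3 ≈ -3.3333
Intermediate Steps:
w = -7 (w = -1 - 6 = -7)
l(r, u) = r + u + 2*u/(r + u) (l(r, u) = (r + u) + (u + u)/(r + u) = (r + u) + (2*u)/(r + u) = (r + u) + 2*u/(r + u) = r + u + 2*u/(r + u))
((10*A(-1, -5) - 6) + 34) + l(8, -14) = ((10*(-3) - 6) + 34) + (8 - 14 + 2*(-14)/(8 - 14)) = ((-30 - 6) + 34) + (8 - 14 + 2*(-14)/(-6)) = (-36 + 34) + (8 - 14 + 2*(-14)*(-⅙)) = -2 + (8 - 14 + 14/3) = -2 - 4/3 = -10/3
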